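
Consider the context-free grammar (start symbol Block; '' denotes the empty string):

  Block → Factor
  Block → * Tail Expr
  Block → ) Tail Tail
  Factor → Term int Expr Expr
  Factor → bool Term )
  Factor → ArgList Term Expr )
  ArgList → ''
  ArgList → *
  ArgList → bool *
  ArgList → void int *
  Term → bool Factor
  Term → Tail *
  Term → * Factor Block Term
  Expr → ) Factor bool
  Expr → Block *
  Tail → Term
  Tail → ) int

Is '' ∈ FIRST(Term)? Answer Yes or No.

No

Nullable nonterminals: ArgList.
No production of Term has an RHS whose symbols are all nullable, so Term is not nullable.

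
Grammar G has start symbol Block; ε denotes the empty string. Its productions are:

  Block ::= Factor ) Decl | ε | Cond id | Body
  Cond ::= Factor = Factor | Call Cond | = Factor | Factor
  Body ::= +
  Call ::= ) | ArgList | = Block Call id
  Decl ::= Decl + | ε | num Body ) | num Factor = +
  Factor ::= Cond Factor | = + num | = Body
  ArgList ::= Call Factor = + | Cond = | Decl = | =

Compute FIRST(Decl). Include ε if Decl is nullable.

From Decl ::= Decl +: Decl nullable, take FIRST(Decl) ∪ {+} = { +, num }.
Decl ::= ε contributes ε.
Decl ::= num Body ) contributes {num}.
Decl ::= num Factor = + contributes {num}.
Union: FIRST(Decl) = { +, num, ε }.

{ +, num, ε }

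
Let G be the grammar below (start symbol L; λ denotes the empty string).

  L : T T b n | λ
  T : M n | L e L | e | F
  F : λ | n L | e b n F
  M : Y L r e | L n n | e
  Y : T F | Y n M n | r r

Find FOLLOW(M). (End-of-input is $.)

In T : M n: add FIRST(n) = { n }.
In Y : Y n M n: add FIRST(n) = { n }.
Union: FOLLOW(M) = { n }.

{ n }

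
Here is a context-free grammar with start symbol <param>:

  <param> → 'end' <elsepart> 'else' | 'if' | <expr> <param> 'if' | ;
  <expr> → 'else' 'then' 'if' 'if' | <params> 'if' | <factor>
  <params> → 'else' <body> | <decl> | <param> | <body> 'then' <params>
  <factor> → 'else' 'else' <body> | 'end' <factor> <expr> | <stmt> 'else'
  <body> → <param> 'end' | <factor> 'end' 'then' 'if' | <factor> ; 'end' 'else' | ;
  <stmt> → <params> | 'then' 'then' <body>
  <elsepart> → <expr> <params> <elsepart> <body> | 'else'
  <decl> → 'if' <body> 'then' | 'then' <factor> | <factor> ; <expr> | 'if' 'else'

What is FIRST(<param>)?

{ 'else', 'end', 'if', 'then', ; }

<param> → 'end' <elsepart> 'else' contributes {'end'}.
<param> → 'if' contributes {'if'}.
From <param> → <expr> <param> 'if': add FIRST(<expr>) = { 'else', 'end', 'if', 'then', ; }.
<param> → ; contributes {;}.
Union: FIRST(<param>) = { 'else', 'end', 'if', 'then', ; }.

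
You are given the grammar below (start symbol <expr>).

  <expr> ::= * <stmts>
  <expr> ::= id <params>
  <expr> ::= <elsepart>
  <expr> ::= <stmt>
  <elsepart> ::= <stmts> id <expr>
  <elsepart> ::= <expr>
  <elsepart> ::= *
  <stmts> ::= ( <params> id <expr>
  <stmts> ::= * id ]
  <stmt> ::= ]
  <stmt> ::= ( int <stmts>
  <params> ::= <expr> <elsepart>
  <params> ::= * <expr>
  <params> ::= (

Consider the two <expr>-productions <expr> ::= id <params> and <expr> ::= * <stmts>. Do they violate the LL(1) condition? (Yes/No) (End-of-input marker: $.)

No

FIRST(id <params>) = { id } and FIRST(* <stmts>) = { * }.
The FIRST sets are disjoint and neither alternative is nullable — no conflict.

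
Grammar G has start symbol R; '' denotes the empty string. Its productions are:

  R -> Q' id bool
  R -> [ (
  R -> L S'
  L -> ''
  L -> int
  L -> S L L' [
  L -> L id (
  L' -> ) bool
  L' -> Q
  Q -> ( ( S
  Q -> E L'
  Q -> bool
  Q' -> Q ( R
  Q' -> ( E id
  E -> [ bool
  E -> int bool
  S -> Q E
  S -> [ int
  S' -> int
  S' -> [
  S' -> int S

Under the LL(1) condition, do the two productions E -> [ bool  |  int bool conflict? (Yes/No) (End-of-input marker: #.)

FIRST([ bool) = { [ } and FIRST(int bool) = { int }.
The FIRST sets are disjoint and neither alternative is nullable — no conflict.

No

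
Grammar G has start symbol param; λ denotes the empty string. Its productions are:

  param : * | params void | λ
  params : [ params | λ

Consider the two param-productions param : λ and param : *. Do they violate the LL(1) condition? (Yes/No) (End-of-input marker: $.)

No

FIRST(λ) = { λ } and FIRST(*) = { * }.
The first is nullable but FOLLOW(param) = { $ } is disjoint from FIRST of the second.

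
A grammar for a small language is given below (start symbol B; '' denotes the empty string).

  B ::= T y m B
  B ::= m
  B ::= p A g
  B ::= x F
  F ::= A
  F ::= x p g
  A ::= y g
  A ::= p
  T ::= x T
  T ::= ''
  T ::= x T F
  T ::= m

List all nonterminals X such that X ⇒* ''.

{ T }

Directly nullable (have an ''-production): T.
No other nonterminal has a production whose RHS symbols are all nullable.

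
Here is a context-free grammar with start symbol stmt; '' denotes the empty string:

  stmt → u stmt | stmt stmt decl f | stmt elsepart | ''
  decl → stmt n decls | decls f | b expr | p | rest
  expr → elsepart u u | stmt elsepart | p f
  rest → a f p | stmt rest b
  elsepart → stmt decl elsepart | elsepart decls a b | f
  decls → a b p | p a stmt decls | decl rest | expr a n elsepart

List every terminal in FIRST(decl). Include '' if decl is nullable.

From decl → stmt n decls: stmt nullable, take FIRST(stmt) ∪ {n} = { a, b, f, n, p, u }.
From decl → decls f: add FIRST(decls) = { a, b, f, n, p, u }.
decl → b expr contributes {b}.
decl → p contributes {p}.
From decl → rest: add FIRST(rest) = { a, b, f, n, p, u }.
Union: FIRST(decl) = { a, b, f, n, p, u }.

{ a, b, f, n, p, u }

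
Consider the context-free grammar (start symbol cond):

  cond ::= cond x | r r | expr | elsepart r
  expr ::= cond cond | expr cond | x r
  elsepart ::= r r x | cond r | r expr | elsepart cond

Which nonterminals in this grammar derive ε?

No nonterminal has an empty production or an RHS whose symbols are all nullable.

{ } (none)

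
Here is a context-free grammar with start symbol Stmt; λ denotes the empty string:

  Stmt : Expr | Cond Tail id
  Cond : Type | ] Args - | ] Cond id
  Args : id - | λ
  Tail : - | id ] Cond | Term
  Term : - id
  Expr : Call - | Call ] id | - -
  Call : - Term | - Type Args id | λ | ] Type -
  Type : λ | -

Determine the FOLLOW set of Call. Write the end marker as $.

In Expr : Call -: add FIRST(-) = { - }.
In Expr : Call ] id: add FIRST(] id) = { ] }.
Union: FOLLOW(Call) = { -, ] }.

{ -, ] }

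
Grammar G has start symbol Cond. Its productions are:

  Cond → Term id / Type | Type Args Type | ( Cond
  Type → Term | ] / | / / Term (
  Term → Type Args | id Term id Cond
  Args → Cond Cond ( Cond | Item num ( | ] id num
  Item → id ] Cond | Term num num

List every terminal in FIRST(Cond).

{ (, /, ], id }

From Cond → Term id / Type: add FIRST(Term) = { /, ], id }.
From Cond → Type Args Type: add FIRST(Type) = { /, ], id }.
Cond → ( Cond contributes {(}.
Union: FIRST(Cond) = { (, /, ], id }.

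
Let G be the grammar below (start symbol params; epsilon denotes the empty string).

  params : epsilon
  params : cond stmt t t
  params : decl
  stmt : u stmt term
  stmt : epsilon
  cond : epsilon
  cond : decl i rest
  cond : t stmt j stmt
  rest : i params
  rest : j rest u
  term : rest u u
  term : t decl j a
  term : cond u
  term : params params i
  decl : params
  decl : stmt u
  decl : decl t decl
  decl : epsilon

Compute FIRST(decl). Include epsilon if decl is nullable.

{ i, t, u, epsilon }

From decl : params: add FIRST(params) = { i, t, u, epsilon } (including epsilon since params is nullable).
From decl : stmt u: stmt nullable, take FIRST(stmt) ∪ {u} = { u }.
From decl : decl t decl: decl nullable, take FIRST(decl) ∪ {t} = { i, t, u }.
decl : epsilon contributes epsilon.
Union: FIRST(decl) = { i, t, u, epsilon }.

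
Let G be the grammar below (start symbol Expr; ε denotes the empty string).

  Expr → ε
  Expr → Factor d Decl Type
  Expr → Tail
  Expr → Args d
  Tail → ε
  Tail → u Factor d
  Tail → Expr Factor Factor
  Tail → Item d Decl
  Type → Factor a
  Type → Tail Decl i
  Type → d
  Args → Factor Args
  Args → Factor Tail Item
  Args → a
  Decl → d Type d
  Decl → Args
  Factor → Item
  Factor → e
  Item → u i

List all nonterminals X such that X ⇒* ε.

{ Expr, Tail }

Directly nullable (have an ε-production): Expr, Tail.
No other nonterminal has a production whose RHS symbols are all nullable.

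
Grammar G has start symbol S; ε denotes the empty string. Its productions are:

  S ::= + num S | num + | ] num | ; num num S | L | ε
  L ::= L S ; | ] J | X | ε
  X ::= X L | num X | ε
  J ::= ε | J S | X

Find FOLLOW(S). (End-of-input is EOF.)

S is the start symbol, so EOF ∈ FOLLOW(S).
In S ::= + num S: S is at the end, add FOLLOW(S) = { EOF, +, ;, ], num }.
In S ::= ; num num S: S is at the end, add FOLLOW(S) = { EOF, +, ;, ], num }.
In L ::= L S ;: add FIRST(;) = { ; }.
In J ::= J S: S is at the end, add FOLLOW(J) = { EOF, +, ;, ], num }.
Union: FOLLOW(S) = { EOF, +, ;, ], num }.

{ EOF, +, ;, ], num }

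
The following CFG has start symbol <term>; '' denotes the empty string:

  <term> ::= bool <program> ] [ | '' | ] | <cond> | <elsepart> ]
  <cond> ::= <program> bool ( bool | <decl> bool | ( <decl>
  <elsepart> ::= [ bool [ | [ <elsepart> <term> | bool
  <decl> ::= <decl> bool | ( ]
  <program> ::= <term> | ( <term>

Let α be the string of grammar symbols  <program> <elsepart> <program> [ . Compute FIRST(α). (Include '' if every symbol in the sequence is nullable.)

{ (, [, ], bool }

Add FIRST(<program>)\{''} = { (, [, ], bool }; <program> is nullable, continue.
Add FIRST(<elsepart>) = { [, bool }; <elsepart> is not nullable, stop.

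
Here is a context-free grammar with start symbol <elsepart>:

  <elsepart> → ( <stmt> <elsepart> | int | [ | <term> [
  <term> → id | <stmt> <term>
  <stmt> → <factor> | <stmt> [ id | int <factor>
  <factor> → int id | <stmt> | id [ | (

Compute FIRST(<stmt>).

{ (, id, int }

From <stmt> → <factor>: add FIRST(<factor>) = { (, id, int }.
From <stmt> → <stmt> [ id: add FIRST(<stmt>) = { (, id, int }.
<stmt> → int <factor> contributes {int}.
Union: FIRST(<stmt>) = { (, id, int }.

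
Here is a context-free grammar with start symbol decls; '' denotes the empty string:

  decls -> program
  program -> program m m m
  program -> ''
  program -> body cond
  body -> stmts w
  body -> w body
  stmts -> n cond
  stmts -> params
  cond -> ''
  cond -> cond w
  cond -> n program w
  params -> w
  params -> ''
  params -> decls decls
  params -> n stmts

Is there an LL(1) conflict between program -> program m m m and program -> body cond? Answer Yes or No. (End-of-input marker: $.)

Yes

FIRST(program m m m) = { m, n, w } and FIRST(body cond) = { m, n, w }.
Both contain m, so the two alternatives are not disjoint — LL(1) conflict.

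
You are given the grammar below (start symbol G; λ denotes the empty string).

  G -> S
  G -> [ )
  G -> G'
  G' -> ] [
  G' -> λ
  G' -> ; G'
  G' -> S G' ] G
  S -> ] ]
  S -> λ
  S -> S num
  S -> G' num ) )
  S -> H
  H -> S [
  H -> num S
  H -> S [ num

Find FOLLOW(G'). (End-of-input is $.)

{ $, ], num }

In G -> G': G' is at the end, add FOLLOW(G) = { $, ], num }.
In G' -> ; G': G' is at the end, add FOLLOW(G') = { $, ], num }.
In G' -> S G' ] G: add FIRST(] G) = { ] }.
In S -> G' num ) ): add FIRST(num ) )) = { num }.
Union: FOLLOW(G') = { $, ], num }.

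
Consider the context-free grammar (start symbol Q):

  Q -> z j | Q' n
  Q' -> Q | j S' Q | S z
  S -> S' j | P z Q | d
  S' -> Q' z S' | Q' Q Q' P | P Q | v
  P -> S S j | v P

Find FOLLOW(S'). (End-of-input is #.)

In Q' -> j S' Q: add FIRST(Q) = { d, j, v, z }.
In S -> S' j: add FIRST(j) = { j }.
In S' -> Q' z S': S' is at the end, add FOLLOW(S') = { d, j, v, z }.
Union: FOLLOW(S') = { d, j, v, z }.

{ d, j, v, z }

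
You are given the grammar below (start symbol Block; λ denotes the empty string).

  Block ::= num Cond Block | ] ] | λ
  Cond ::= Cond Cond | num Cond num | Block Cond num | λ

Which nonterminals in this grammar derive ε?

Directly nullable (have an λ-production): Block, Cond.

{ Block, Cond }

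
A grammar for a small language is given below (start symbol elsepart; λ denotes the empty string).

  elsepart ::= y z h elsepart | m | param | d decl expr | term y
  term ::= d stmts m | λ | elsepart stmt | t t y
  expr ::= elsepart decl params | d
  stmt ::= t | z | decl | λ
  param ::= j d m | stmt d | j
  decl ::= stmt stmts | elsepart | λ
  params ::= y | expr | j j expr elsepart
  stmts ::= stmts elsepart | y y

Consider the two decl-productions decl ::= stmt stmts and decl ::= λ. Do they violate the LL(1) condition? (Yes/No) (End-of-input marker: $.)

Yes

FIRST(stmt stmts) = { d, j, m, t, y, z } and FIRST(λ) = { λ }.
The second alternative is nullable and FOLLOW(decl) = { d, j, m, t, y, z } shares d with FIRST of the first — conflict.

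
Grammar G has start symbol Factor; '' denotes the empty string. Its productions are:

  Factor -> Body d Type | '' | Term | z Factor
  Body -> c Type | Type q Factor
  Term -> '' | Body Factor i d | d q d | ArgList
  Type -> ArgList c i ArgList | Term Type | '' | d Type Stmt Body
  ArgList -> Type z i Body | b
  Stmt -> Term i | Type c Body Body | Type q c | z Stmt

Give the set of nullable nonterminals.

Directly nullable (have an ''-production): Factor, Term, Type.
No other nonterminal has a production whose RHS symbols are all nullable.

{ Factor, Term, Type }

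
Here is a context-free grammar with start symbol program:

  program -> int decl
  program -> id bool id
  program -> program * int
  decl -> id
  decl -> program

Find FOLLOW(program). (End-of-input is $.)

program is the start symbol, so $ ∈ FOLLOW(program).
In program -> program * int: add FIRST(* int) = { * }.
In decl -> program: program is at the end, add FOLLOW(decl) = { $, * }.
Union: FOLLOW(program) = { $, * }.

{ $, * }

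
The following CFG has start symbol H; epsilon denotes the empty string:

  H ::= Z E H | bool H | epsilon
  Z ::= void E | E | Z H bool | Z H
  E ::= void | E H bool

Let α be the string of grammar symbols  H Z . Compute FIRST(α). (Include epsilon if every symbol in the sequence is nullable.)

{ bool, void }

Add FIRST(H)\{epsilon} = { bool, void }; H is nullable, continue.
Add FIRST(Z) = { void }; Z is not nullable, stop.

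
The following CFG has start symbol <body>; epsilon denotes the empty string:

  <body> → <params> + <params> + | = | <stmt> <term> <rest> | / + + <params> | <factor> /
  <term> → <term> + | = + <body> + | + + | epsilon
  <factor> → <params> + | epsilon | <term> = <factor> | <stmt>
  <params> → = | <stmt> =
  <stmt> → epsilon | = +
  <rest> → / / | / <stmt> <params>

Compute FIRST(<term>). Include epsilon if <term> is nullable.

{ +, =, epsilon }

From <term> → <term> +: <term> nullable, take FIRST(<term>) ∪ {+} = { +, = }.
<term> → = + <body> + contributes {=}.
<term> → + + contributes {+}.
<term> → epsilon contributes epsilon.
Union: FIRST(<term>) = { +, =, epsilon }.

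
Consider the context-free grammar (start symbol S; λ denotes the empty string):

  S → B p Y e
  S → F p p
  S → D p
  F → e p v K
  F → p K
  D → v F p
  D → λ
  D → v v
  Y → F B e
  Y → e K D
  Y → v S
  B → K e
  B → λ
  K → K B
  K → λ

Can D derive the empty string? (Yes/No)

Yes

D has an λ-production, so D ⇒ λ.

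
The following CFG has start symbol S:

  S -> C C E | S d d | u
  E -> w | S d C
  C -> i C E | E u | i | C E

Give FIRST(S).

From S -> C C E: add FIRST(C) = { i, u, w }.
From S -> S d d: add FIRST(S) = { i, u, w }.
S -> u contributes {u}.
Union: FIRST(S) = { i, u, w }.

{ i, u, w }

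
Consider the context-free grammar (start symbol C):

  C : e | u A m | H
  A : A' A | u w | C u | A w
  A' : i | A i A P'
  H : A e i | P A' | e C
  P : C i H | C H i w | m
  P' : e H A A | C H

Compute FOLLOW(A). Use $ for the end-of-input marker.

{ $, e, i, m, u, w }

In C : u A m: add FIRST(m) = { m }.
In A : A' A: A is at the end, add FOLLOW(A) = { $, e, i, m, u, w }.
In A : A w: add FIRST(w) = { w }.
In A' : A i A P': add FIRST(i A P') = { i }.
In A' : A i A P': add FIRST(P') = { e, i, m, u }.
In H : A e i: add FIRST(e i) = { e }.
In P' : e H A A: add FIRST(A) = { e, i, m, u }.
In P' : e H A A: A is at the end, add FOLLOW(P') = { $, e, i, m, u }.
Union: FOLLOW(A) = { $, e, i, m, u, w }.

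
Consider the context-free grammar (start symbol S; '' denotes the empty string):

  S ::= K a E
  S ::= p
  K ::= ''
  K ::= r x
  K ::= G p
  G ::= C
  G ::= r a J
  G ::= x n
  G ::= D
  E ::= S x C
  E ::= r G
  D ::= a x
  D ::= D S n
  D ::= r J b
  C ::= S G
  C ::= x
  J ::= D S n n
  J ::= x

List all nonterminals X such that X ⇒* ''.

Directly nullable (have an ''-production): K.
No other nonterminal has a production whose RHS symbols are all nullable.

{ K }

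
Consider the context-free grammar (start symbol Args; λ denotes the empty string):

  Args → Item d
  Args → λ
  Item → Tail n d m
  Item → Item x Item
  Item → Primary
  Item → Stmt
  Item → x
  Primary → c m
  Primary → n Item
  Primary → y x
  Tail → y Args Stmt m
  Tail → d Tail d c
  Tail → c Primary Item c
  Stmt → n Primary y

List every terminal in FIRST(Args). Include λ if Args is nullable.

{ c, d, n, x, y, λ }

From Args → Item d: add FIRST(Item) = { c, d, n, x, y }.
Args → λ contributes λ.
Union: FIRST(Args) = { c, d, n, x, y, λ }.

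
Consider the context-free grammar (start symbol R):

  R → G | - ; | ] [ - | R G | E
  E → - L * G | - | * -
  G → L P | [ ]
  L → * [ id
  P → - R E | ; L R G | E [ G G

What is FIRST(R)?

From R → G: add FIRST(G) = { *, [ }.
R → - ; contributes {-}.
R → ] [ - contributes {]}.
From R → R G: add FIRST(R) = { *, -, [, ] }.
From R → E: add FIRST(E) = { *, - }.
Union: FIRST(R) = { *, -, [, ] }.

{ *, -, [, ] }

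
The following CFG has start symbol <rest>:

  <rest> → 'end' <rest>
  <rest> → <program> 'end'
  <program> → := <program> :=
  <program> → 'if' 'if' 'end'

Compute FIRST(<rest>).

{ 'end', 'if', := }

<rest> → 'end' <rest> contributes {'end'}.
From <rest> → <program> 'end': add FIRST(<program>) = { 'if', := }.
Union: FIRST(<rest>) = { 'end', 'if', := }.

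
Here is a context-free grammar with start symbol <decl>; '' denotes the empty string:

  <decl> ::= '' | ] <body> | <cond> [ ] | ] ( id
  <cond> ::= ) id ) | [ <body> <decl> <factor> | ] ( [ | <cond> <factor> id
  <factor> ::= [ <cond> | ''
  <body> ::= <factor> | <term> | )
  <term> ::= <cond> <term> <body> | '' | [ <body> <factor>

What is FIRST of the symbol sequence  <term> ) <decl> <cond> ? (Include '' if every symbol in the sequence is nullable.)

{ ), [, ] }

Add FIRST(<term>)\{''} = { ), [, ] }; <term> is nullable, continue.
) is a terminal; add {)} and stop.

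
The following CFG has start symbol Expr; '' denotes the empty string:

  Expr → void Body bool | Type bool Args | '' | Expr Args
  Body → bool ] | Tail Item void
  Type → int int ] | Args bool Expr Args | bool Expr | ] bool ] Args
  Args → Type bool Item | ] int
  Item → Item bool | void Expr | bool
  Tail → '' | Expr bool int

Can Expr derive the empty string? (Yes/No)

Expr has an ''-production, so Expr ⇒ ''.

Yes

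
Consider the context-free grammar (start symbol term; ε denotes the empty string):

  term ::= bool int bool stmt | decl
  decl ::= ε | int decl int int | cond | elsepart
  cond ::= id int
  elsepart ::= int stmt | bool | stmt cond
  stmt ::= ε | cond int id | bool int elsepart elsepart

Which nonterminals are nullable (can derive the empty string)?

{ decl, stmt, term }

Directly nullable (have an ε-production): decl, stmt.
term ::= decl with every symbol nullable, so term is nullable.
No other nonterminal has a production whose RHS symbols are all nullable.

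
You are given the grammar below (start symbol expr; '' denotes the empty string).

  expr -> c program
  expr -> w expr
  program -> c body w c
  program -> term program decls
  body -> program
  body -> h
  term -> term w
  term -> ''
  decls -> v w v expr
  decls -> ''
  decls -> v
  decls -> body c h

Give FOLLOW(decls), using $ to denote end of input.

In program -> term program decls: decls is at the end, add FOLLOW(program) = { $, c, h, v, w }.
Union: FOLLOW(decls) = { $, c, h, v, w }.

{ $, c, h, v, w }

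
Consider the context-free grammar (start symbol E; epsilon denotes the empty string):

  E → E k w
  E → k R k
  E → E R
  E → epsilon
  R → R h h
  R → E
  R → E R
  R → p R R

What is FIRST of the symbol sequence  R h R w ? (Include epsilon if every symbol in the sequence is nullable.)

{ h, k, p }

Add FIRST(R)\{epsilon} = { h, k, p }; R is nullable, continue.
h is a terminal; add {h} and stop.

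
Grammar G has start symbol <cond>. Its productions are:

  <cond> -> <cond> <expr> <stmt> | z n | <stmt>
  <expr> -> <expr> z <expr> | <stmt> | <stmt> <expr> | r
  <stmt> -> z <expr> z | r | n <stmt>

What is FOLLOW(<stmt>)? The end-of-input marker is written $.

In <cond> -> <cond> <expr> <stmt>: <stmt> is at the end, add FOLLOW(<cond>) = { $, n, r, z }.
In <cond> -> <stmt>: <stmt> is at the end, add FOLLOW(<cond>) = { $, n, r, z }.
In <expr> -> <stmt>: <stmt> is at the end, add FOLLOW(<expr>) = { n, r, z }.
In <expr> -> <stmt> <expr>: add FIRST(<expr>) = { n, r, z }.
In <stmt> -> n <stmt>: <stmt> is at the end, add FOLLOW(<stmt>) = { $, n, r, z }.
Union: FOLLOW(<stmt>) = { $, n, r, z }.

{ $, n, r, z }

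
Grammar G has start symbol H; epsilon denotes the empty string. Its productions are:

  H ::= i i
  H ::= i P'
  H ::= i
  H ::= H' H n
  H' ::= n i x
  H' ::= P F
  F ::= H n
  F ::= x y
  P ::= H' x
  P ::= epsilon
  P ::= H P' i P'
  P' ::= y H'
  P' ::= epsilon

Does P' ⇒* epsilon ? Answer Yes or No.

Yes

P' has an epsilon-production, so P' ⇒ epsilon.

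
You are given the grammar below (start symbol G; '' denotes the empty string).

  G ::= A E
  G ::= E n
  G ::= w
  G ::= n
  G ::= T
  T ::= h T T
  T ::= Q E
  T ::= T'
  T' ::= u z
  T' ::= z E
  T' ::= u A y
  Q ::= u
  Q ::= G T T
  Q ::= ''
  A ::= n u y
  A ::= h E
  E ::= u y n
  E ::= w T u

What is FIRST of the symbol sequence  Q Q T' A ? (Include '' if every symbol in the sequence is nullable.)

Add FIRST(Q)\{''} = { h, n, u, w, z }; Q is nullable, continue.
Add FIRST(Q)\{''} = { h, n, u, w, z }; Q is nullable, continue.
Add FIRST(T') = { u, z }; T' is not nullable, stop.

{ h, n, u, w, z }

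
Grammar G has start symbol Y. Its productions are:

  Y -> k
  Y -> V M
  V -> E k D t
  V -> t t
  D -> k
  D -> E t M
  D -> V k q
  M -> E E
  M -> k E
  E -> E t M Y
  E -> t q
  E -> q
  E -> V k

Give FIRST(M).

From M -> E E: add FIRST(E) = { q, t }.
M -> k E contributes {k}.
Union: FIRST(M) = { k, q, t }.

{ k, q, t }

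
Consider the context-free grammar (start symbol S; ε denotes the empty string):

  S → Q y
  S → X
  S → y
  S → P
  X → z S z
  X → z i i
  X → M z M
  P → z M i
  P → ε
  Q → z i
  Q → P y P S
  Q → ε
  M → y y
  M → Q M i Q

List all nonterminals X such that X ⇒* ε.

{ P, Q, S }

Directly nullable (have an ε-production): P, Q.
S → P with every symbol nullable, so S is nullable.
No other nonterminal has a production whose RHS symbols are all nullable.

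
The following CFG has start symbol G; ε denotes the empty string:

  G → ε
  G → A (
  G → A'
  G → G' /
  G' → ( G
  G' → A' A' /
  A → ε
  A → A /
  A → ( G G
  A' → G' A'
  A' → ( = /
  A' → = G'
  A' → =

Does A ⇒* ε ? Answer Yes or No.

Yes

A has an ε-production, so A ⇒ ε.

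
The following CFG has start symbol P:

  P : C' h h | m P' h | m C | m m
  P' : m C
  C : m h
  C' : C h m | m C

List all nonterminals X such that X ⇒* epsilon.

{ } (none)

No nonterminal has an empty production or an RHS whose symbols are all nullable.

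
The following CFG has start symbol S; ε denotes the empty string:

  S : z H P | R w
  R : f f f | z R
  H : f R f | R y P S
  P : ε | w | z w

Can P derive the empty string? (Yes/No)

Yes

P has an ε-production, so P ⇒ ε.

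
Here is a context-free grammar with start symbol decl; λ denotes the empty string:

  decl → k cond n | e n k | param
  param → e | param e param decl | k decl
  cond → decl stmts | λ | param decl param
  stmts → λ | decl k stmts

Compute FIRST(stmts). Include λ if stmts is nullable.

{ e, k, λ }

stmts → λ contributes λ.
From stmts → decl k stmts: add FIRST(decl) = { e, k }.
Union: FIRST(stmts) = { e, k, λ }.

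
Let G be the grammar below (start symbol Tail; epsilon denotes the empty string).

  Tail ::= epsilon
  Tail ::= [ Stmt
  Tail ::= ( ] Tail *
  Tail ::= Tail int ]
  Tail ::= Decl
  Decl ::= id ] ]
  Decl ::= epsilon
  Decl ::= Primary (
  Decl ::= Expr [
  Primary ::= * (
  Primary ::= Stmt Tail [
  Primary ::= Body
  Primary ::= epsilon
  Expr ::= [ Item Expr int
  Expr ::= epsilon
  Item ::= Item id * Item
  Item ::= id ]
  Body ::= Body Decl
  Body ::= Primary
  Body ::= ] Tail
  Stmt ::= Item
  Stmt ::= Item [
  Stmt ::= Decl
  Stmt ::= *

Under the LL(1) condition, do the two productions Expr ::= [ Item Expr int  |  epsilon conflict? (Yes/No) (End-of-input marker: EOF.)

Yes

FIRST([ Item Expr int) = { [ } and FIRST(epsilon) = { epsilon }.
The second alternative is nullable and FOLLOW(Expr) = { [, int } shares [ with FIRST of the first — conflict.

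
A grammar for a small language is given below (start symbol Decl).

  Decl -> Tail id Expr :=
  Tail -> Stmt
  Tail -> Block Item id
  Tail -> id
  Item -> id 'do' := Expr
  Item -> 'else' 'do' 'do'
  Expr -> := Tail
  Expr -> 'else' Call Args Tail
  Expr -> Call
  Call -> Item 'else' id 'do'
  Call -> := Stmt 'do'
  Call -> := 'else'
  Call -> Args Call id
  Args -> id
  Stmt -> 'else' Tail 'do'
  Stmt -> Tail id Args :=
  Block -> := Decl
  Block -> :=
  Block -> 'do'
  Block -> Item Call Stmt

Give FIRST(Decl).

{ 'do', 'else', :=, id }

From Decl -> Tail id Expr :=: add FIRST(Tail) = { 'do', 'else', :=, id }.
Union: FIRST(Decl) = { 'do', 'else', :=, id }.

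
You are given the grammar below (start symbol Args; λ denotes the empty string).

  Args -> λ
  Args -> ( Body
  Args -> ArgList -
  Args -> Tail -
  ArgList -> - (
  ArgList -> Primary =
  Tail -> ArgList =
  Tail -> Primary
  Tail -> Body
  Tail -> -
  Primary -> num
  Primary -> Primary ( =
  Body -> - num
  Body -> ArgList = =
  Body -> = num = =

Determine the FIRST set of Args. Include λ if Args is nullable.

{ (, -, =, num, λ }

Args -> λ contributes λ.
Args -> ( Body contributes {(}.
From Args -> ArgList -: add FIRST(ArgList) = { -, num }.
From Args -> Tail -: add FIRST(Tail) = { -, =, num }.
Union: FIRST(Args) = { (, -, =, num, λ }.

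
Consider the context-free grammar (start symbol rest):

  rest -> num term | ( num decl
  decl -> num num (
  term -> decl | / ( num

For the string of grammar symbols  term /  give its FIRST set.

Add FIRST(term) = { /, num }; term is not nullable, stop.

{ /, num }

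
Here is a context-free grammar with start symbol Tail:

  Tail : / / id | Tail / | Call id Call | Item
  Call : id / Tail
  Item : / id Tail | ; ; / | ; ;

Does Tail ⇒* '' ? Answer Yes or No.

No nonterminal in this grammar is nullable.
No production of Tail has an RHS whose symbols are all nullable, so Tail is not nullable.

No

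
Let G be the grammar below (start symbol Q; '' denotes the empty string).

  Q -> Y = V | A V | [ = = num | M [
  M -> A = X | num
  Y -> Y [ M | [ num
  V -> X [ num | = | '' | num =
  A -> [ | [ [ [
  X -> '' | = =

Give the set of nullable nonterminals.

Directly nullable (have an ''-production): V, X.
No other nonterminal has a production whose RHS symbols are all nullable.

{ V, X }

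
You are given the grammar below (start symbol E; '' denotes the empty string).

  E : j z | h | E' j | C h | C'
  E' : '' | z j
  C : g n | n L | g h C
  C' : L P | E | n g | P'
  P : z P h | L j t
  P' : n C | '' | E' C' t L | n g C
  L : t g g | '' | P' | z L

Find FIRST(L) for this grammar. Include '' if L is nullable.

{ g, h, j, n, t, z, '' }

L : t g g contributes {t}.
L : '' contributes ''.
From L : P': add FIRST(P') = { g, h, j, n, t, z, '' } (including '' since P' is nullable).
L : z L contributes {z}.
Union: FIRST(L) = { g, h, j, n, t, z, '' }.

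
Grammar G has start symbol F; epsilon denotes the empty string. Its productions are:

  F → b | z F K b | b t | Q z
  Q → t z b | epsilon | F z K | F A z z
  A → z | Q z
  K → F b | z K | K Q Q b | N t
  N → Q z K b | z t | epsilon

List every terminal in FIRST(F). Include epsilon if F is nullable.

F → b contributes {b}.
F → z F K b contributes {z}.
F → b t contributes {b}.
From F → Q z: Q nullable, take FIRST(Q) ∪ {z} = { b, t, z }.
Union: FIRST(F) = { b, t, z }.

{ b, t, z }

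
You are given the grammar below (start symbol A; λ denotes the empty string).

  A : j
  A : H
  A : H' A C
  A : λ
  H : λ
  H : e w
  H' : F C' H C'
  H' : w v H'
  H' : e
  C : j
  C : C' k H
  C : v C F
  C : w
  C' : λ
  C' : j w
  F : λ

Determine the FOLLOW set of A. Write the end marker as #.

A is the start symbol, so # ∈ FOLLOW(A).
In A : H' A C: add FIRST(C) = { j, k, v, w }.
Union: FOLLOW(A) = { #, j, k, v, w }.

{ #, j, k, v, w }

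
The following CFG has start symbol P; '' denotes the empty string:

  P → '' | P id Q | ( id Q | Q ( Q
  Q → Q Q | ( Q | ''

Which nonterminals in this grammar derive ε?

Directly nullable (have an ''-production): P, Q.

{ P, Q }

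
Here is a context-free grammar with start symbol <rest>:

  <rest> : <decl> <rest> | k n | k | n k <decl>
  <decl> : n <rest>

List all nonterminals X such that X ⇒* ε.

{ } (none)

No nonterminal has an empty production or an RHS whose symbols are all nullable.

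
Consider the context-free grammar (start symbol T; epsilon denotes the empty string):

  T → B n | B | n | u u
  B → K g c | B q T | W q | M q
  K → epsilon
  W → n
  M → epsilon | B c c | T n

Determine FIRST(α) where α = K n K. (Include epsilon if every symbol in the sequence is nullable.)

Add FIRST(K)\{epsilon} = {  }; K is nullable, continue.
n is a terminal; add {n} and stop.

{ n }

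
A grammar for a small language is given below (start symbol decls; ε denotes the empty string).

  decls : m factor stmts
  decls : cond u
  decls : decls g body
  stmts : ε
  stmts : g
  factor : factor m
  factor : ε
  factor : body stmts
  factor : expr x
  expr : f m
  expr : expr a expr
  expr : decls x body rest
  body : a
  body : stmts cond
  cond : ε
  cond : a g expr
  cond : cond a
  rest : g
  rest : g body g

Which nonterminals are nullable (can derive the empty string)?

Directly nullable (have an ε-production): stmts, factor, cond.
body : stmts cond with every symbol nullable, so body is nullable.
No other nonterminal has a production whose RHS symbols are all nullable.

{ body, cond, factor, stmts }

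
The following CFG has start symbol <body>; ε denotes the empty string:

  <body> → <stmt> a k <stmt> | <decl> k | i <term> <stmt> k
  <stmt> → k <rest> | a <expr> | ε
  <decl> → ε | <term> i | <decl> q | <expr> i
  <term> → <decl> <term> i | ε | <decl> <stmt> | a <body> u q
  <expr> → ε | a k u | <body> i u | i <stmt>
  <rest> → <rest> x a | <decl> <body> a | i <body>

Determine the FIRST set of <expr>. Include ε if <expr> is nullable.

{ a, i, k, q, ε }

<expr> → ε contributes ε.
<expr> → a k u contributes {a}.
From <expr> → <body> i u: add FIRST(<body>) = { a, i, k, q }.
<expr> → i <stmt> contributes {i}.
Union: FIRST(<expr>) = { a, i, k, q, ε }.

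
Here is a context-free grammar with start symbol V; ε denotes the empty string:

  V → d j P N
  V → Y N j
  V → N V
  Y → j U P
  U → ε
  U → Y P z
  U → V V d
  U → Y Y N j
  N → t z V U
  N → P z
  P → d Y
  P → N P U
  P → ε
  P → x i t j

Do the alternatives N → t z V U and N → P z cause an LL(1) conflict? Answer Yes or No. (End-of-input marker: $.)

FIRST(t z V U) = { t } and FIRST(P z) = { d, t, x, z }.
Both contain t, so the two alternatives are not disjoint — LL(1) conflict.

Yes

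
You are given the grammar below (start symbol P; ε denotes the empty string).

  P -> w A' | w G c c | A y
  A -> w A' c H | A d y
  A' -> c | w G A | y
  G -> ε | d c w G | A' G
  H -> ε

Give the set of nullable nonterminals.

Directly nullable (have an ε-production): G, H.
No other nonterminal has a production whose RHS symbols are all nullable.

{ G, H }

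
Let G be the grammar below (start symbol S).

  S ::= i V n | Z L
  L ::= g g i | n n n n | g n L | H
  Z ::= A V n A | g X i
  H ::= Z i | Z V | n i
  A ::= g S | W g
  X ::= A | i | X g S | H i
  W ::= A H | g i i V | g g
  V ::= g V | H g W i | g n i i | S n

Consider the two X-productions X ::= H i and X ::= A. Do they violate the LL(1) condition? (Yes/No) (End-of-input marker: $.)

FIRST(H i) = { g, n } and FIRST(A) = { g }.
Both contain g, so the two alternatives are not disjoint — LL(1) conflict.

Yes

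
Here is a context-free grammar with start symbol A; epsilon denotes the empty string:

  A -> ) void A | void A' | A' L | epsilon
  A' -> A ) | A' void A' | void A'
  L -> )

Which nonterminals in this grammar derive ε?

Directly nullable (have an epsilon-production): A.
No other nonterminal has a production whose RHS symbols are all nullable.

{ A }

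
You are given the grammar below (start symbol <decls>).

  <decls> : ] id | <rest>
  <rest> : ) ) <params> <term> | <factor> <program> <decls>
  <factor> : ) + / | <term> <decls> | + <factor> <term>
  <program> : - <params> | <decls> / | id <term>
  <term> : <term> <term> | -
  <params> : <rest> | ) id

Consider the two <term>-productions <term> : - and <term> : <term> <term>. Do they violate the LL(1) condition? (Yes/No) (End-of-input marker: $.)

Yes

FIRST(-) = { - } and FIRST(<term> <term>) = { - }.
Both contain -, so the two alternatives are not disjoint — LL(1) conflict.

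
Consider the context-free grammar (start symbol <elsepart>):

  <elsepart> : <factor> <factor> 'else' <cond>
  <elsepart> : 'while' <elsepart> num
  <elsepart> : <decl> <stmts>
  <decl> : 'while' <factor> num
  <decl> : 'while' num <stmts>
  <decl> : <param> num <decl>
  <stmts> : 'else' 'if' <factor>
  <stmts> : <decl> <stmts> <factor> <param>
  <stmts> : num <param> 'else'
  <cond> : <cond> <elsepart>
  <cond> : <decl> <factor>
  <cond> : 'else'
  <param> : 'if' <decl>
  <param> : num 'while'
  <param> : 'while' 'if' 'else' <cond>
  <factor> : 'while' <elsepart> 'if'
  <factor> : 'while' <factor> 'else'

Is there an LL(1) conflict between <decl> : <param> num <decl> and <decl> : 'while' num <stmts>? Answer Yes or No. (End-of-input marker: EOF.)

FIRST(<param> num <decl>) = { 'if', 'while', num } and FIRST('while' num <stmts>) = { 'while' }.
Both contain 'while', so the two alternatives are not disjoint — LL(1) conflict.

Yes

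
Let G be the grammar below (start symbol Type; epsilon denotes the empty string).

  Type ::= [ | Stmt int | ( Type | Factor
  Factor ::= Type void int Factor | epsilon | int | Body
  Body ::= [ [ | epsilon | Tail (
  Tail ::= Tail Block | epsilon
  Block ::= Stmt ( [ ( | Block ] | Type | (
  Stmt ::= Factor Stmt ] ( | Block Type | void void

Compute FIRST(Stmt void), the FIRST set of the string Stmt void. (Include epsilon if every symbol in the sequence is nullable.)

{ (, [, ], int, void }

Add FIRST(Stmt)\{epsilon} = { (, [, ], int, void }; Stmt is nullable, continue.
void is a terminal; add {void} and stop.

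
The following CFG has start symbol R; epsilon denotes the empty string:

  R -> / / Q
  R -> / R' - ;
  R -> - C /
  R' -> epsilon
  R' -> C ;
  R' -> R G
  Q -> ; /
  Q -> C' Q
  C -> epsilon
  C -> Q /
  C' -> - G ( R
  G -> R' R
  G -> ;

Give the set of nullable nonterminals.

{ C, R' }

Directly nullable (have an epsilon-production): R', C.
No other nonterminal has a production whose RHS symbols are all nullable.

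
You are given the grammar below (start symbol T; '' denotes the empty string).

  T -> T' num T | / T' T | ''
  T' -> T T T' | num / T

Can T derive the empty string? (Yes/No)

Yes

T has an ''-production, so T ⇒ ''.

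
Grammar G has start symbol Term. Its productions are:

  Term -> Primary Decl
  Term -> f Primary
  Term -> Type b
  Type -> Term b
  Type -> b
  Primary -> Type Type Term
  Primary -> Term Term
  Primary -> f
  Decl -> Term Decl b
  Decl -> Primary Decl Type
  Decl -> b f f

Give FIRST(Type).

From Type -> Term b: add FIRST(Term) = { b, f }.
Type -> b contributes {b}.
Union: FIRST(Type) = { b, f }.

{ b, f }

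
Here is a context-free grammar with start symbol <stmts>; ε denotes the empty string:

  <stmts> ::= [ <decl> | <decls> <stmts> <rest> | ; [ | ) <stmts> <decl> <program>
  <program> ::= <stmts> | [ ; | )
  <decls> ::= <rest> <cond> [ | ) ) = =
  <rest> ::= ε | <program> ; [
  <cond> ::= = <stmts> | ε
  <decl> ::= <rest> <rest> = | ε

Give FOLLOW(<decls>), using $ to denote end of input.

{ ), ;, =, [ }

In <stmts> ::= <decls> <stmts> <rest>: add FIRST(<stmts> <rest>) = { ), ;, =, [ }.
Union: FOLLOW(<decls>) = { ), ;, =, [ }.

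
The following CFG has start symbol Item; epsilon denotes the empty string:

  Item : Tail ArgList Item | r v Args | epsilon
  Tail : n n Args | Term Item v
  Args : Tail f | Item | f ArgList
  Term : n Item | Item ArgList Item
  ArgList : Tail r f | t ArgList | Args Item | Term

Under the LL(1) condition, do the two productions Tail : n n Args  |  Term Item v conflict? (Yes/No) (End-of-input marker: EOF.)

Yes

FIRST(n n Args) = { n } and FIRST(Term Item v) = { f, n, r, t, v }.
Both contain n, so the two alternatives are not disjoint — LL(1) conflict.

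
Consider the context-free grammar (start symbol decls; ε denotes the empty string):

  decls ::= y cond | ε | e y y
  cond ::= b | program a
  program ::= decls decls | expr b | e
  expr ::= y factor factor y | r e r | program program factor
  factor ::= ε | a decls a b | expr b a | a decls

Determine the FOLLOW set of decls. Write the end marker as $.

decls is the start symbol, so $ ∈ FOLLOW(decls).
In program ::= decls decls: add FIRST(decls)\{ε} = { e, y }.
  Since decls is nullable, also add FOLLOW(program) = { a, b, e, r, y }.
In program ::= decls decls: decls is at the end, add FOLLOW(program) = { a, b, e, r, y }.
In factor ::= a decls a b: add FIRST(a b) = { a }.
In factor ::= a decls: decls is at the end, add FOLLOW(factor) = { a, b, e, r, y }.
Union: FOLLOW(decls) = { $, a, b, e, r, y }.

{ $, a, b, e, r, y }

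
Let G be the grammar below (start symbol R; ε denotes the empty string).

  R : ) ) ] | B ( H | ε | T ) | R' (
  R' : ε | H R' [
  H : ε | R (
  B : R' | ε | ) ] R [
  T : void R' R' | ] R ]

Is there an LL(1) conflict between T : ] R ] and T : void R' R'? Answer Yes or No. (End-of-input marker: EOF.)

No

FIRST(] R ]) = { ] } and FIRST(void R' R') = { void }.
The FIRST sets are disjoint and neither alternative is nullable — no conflict.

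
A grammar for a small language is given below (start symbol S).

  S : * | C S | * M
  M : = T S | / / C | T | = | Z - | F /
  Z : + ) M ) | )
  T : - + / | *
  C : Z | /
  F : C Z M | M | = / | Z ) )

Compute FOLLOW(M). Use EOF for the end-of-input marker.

In S : * M: M is at the end, add FOLLOW(S) = { EOF, ), / }.
In Z : + ) M ): add FIRST()) = { ) }.
In F : C Z M: M is at the end, add FOLLOW(F) = { / }.
In F : M: M is at the end, add FOLLOW(F) = { / }.
Union: FOLLOW(M) = { EOF, ), / }.

{ EOF, ), / }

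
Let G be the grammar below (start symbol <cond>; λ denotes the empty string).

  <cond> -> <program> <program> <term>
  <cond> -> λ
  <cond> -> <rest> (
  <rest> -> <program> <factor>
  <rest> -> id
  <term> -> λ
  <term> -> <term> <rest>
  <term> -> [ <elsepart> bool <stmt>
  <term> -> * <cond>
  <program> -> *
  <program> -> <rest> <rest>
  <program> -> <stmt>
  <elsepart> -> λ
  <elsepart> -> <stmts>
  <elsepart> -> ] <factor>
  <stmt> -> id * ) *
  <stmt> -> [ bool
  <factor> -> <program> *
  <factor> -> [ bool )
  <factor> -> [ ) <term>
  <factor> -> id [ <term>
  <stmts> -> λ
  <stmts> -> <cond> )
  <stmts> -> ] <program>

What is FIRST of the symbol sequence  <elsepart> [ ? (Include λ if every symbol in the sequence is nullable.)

Add FIRST(<elsepart>)\{λ} = { ), *, [, ], id }; <elsepart> is nullable, continue.
[ is a terminal; add {[} and stop.

{ ), *, [, ], id }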